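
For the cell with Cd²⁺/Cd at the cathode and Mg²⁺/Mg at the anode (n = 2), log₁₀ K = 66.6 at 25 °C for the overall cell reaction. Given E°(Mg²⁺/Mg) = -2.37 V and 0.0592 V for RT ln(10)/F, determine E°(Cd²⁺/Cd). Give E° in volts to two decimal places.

-0.40 V

E°cell = (0.0592/n)·log K = (0.0592/2)(66.6) = +1.971 V.
Since Cd²⁺/Cd is the cathode and Mg²⁺/Mg the anode, E°cell = E°(Cd²⁺/Cd) − E°(Mg²⁺/Mg).
So E°(Cd²⁺/Cd) = E°cell + E°(Mg²⁺/Mg) = +1.971 + (-2.37) = -0.40 V.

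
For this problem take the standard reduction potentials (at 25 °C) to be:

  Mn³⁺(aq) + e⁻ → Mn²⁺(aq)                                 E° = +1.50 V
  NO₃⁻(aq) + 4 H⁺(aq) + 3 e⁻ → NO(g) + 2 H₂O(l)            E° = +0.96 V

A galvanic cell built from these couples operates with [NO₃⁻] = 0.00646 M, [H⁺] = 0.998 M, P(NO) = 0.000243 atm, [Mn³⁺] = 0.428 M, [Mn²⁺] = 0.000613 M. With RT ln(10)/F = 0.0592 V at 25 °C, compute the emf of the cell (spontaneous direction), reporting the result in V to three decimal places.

+0.680 V

Mn³⁺/Mn²⁺ is the cathode (higher E°), NO₃⁻/NO the anode: E°cell = +1.50 − (+0.96) = +0.54 V, n = 3.
Overall: 3 Mn³⁺(aq) + NO(g) + 2 H₂O(l) → 3 Mn²⁺(aq) + NO₃⁻(aq) + 4 H⁺(aq)
Q = [Mn²⁺]^3·[NO₃⁻]·[H⁺]^4 / ([Mn³⁺]^3·P(NO)); log Q = -7.111.
E = E° − (0.0592/n) log Q = +0.54 − (0.0592/3)(-7.111) = +0.680 V.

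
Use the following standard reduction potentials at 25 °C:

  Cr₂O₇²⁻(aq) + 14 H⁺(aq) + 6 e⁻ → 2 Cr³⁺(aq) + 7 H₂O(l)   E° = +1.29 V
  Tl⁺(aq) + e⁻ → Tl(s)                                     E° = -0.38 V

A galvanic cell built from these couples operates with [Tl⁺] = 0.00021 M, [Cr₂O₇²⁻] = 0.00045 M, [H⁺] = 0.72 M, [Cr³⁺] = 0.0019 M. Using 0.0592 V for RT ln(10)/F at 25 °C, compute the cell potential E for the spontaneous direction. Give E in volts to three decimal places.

Cr₂O₇²⁻/Cr³⁺ is the cathode (higher E°), Tl⁺/Tl the anode: E°cell = +1.29 − (-0.38) = +1.67 V, n = 6.
Overall: Cr₂O₇²⁻(aq) + 14 H⁺(aq) + 6 Tl(s) → 2 Cr³⁺(aq) + 7 H₂O(l) + 6 Tl⁺(aq)
Q = [Cr³⁺]^2·[Tl⁺]^6 / ([Cr₂O₇²⁻]·[H⁺]^14); log Q = -22.165.
E = E° − (0.0592/n) log Q = +1.67 − (0.0592/6)(-22.165) = +1.889 V.

+1.889 V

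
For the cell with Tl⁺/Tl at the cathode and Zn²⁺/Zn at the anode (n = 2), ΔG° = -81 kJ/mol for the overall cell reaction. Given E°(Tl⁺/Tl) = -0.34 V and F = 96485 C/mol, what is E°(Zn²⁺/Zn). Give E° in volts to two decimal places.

E°cell = −ΔG°/(nF) = −(-81×10³)/((2)(96485)) = +0.420 V.
Since Tl⁺/Tl is the cathode and Zn²⁺/Zn the anode, E°cell = E°(Tl⁺/Tl) − E°(Zn²⁺/Zn).
So E°(Zn²⁺/Zn) = E°(Tl⁺/Tl) − E°cell = (-0.34) − (+0.420) = -0.76 V.

-0.76 V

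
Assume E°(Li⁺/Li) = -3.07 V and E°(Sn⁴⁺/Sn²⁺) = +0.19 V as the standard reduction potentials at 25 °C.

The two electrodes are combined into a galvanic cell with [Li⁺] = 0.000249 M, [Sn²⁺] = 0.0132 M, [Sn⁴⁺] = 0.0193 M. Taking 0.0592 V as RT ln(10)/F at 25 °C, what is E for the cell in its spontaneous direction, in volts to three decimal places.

+3.478 V

Sn⁴⁺/Sn²⁺ is the cathode (higher E°), Li⁺/Li the anode: E°cell = +0.19 − (-3.07) = +3.26 V, n = 2.
Overall: Sn⁴⁺(aq) + 2 Li(s) → Sn²⁺(aq) + 2 Li⁺(aq)
Q = [Sn²⁺]·[Li⁺]^2 / ([Sn⁴⁺]); log Q = -7.373.
E = E° − (0.0592/n) log Q = +3.26 − (0.0592/2)(-7.373) = +3.478 V.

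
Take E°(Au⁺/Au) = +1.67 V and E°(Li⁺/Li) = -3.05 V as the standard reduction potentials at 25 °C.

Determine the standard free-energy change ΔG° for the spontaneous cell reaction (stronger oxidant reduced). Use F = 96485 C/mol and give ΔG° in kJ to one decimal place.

Au⁺/Au (E° = +1.67 V) is the cathode; Li⁺/Li (E° = -3.05 V) is the anode, so E°cell = +4.72 V.
Balancing electrons gives n = 1 (lcm of 1 and 1).
ΔG° = −nFE° = −(1)(96485)(+4.72) = -455,409 J = -455.4 kJ.

-455.4 kJ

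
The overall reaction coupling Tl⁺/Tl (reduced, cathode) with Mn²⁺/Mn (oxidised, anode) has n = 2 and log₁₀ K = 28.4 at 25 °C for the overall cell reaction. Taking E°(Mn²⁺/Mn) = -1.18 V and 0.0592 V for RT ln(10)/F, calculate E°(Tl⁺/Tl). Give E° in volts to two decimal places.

E°cell = (0.0592/n)·log K = (0.0592/2)(28.4) = +0.841 V.
Since Tl⁺/Tl is the cathode and Mn²⁺/Mn the anode, E°cell = E°(Tl⁺/Tl) − E°(Mn²⁺/Mn).
So E°(Tl⁺/Tl) = E°cell + E°(Mn²⁺/Mn) = +0.841 + (-1.18) = -0.34 V.

-0.34 V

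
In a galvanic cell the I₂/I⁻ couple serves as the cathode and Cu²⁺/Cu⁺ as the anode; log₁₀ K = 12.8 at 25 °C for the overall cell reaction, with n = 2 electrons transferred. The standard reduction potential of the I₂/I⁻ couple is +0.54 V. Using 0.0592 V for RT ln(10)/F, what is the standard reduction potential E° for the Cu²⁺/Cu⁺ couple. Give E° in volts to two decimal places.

E°cell = (0.0592/n)·log K = (0.0592/2)(12.8) = +0.379 V.
Since I₂/I⁻ is the cathode and Cu²⁺/Cu⁺ the anode, E°cell = E°(I₂/I⁻) − E°(Cu²⁺/Cu⁺).
So E°(Cu²⁺/Cu⁺) = E°(I₂/I⁻) − E°cell = (+0.54) − (+0.379) = +0.16 V.

+0.16 V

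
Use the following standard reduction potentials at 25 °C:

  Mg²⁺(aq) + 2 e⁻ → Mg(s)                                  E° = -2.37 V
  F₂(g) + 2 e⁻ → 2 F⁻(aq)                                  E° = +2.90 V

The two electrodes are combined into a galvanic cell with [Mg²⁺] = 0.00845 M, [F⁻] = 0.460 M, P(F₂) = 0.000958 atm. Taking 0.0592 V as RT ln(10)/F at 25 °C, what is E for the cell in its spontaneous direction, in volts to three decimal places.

F₂/F⁻ is the cathode (higher E°), Mg²⁺/Mg the anode: E°cell = +2.90 − (-2.37) = +5.27 V, n = 2.
Overall: F₂(g) + Mg(s) → 2 F⁻(aq) + Mg²⁺(aq)
Q = [F⁻]^2·[Mg²⁺] / (P(F₂)); log Q = 0.271.
E = E° − (0.0592/n) log Q = +5.27 − (0.0592/2)(0.271) = +5.262 V.

+5.262 V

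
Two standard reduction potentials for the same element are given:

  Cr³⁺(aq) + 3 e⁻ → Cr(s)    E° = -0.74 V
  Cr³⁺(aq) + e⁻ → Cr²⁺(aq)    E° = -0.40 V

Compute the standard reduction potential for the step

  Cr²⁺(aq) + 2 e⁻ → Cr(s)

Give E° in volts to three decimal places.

Sequential free energies add, so n₃E°₃ = n₁E°₁ + n₂E°₂.
With n₃ = 3, and the known step contributing 1×(-0.40) V, the unknown satisfies 2·E° = 3×(-0.74) − 1×(-0.40) = -1.820.
E° = -1.820 / 2 = -0.910 V.

-0.910 V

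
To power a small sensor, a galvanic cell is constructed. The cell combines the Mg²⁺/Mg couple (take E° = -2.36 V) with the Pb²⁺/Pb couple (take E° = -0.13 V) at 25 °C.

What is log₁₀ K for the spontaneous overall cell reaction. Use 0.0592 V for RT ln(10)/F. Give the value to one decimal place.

Cathode: Pb²⁺/Pb; anode: Mg²⁺/Mg. E°cell = +2.23 V, n = 2.
log K = nE°cell / 0.0592 = (2)(+2.23) / 0.0592 = 75.3.

75.3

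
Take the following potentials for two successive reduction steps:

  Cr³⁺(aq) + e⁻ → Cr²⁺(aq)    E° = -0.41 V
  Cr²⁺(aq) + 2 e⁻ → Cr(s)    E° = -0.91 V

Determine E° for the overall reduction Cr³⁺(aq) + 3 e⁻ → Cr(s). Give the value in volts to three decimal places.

Adding the free-energy changes (−nFE°) of the two steps gives −n₃FE°₃ = −n₁FE°₁ − n₂FE°₂.
E°₃ = (1×-0.41 + 2×-0.91) / 3 = (-2.230) / 3 = -0.743 V.

-0.743 V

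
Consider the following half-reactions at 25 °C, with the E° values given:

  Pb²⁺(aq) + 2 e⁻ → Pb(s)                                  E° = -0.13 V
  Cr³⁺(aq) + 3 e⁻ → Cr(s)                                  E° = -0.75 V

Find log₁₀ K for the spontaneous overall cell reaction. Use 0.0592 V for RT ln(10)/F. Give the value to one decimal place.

Cathode: Pb²⁺/Pb; anode: Cr³⁺/Cr. E°cell = +0.62 V, n = 6.
log K = nE°cell / 0.0592 = (6)(+0.62) / 0.0592 = 62.8.

62.8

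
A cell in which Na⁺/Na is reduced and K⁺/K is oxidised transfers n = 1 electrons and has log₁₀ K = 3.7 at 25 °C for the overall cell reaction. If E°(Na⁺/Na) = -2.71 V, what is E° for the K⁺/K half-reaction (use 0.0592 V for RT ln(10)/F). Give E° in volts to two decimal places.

E°cell = (0.0592/n)·log K = (0.0592/1)(3.7) = +0.219 V.
Since Na⁺/Na is the cathode and K⁺/K the anode, E°cell = E°(Na⁺/Na) − E°(K⁺/K).
So E°(K⁺/K) = E°(Na⁺/Na) − E°cell = (-2.71) − (+0.219) = -2.93 V.

-2.93 V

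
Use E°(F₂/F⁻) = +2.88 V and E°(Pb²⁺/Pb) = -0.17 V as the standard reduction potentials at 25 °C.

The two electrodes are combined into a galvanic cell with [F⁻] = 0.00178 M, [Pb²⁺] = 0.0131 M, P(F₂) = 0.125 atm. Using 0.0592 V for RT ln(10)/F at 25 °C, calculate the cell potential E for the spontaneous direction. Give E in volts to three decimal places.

F₂/F⁻ is the cathode (higher E°), Pb²⁺/Pb the anode: E°cell = +2.88 − (-0.17) = +3.05 V, n = 2.
Overall: F₂(g) + Pb(s) → 2 F⁻(aq) + Pb²⁺(aq)
Q = [F⁻]^2·[Pb²⁺] / (P(F₂)); log Q = -6.479.
E = E° − (0.0592/n) log Q = +3.05 − (0.0592/2)(-6.479) = +3.242 V.

+3.242 V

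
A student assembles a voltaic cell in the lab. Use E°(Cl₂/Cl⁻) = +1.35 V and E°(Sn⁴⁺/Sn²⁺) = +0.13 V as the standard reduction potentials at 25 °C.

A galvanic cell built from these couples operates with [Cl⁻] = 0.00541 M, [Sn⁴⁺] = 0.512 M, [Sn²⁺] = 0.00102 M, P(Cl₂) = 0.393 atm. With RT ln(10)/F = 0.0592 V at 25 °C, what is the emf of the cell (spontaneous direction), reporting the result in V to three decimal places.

+1.262 V

Cl₂/Cl⁻ is the cathode (higher E°), Sn⁴⁺/Sn²⁺ the anode: E°cell = +1.35 − (+0.13) = +1.22 V, n = 2.
Overall: Cl₂(g) + Sn²⁺(aq) → 2 Cl⁻(aq) + Sn⁴⁺(aq)
Q = [Cl⁻]^2·[Sn⁴⁺] / (P(Cl₂)·[Sn²⁺]); log Q = -1.427.
E = E° − (0.0592/n) log Q = +1.22 − (0.0592/2)(-1.427) = +1.262 V.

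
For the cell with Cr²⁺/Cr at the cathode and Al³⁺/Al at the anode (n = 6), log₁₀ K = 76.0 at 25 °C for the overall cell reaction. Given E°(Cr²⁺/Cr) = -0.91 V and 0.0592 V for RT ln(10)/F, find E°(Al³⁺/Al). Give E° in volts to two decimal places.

-1.66 V

E°cell = (0.0592/n)·log K = (0.0592/6)(76.0) = +0.750 V.
Since Cr²⁺/Cr is the cathode and Al³⁺/Al the anode, E°cell = E°(Cr²⁺/Cr) − E°(Al³⁺/Al).
So E°(Al³⁺/Al) = E°(Cr²⁺/Cr) − E°cell = (-0.91) − (+0.750) = -1.66 V.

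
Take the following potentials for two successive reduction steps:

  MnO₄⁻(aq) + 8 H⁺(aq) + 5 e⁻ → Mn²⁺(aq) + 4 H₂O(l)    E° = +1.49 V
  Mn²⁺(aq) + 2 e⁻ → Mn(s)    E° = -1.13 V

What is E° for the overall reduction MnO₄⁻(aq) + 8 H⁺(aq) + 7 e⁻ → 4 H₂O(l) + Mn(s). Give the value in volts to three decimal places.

+0.741 V

Adding the free-energy changes (−nFE°) of the two steps gives −n₃FE°₃ = −n₁FE°₁ − n₂FE°₂.
E°₃ = (5×+1.49 + 2×-1.13) / 7 = (+5.190) / 7 = +0.741 V.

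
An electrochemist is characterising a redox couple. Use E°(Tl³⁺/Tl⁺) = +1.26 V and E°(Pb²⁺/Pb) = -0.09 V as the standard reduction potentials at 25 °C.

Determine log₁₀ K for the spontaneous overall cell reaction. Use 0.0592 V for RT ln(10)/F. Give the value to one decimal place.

45.6

Cathode: Tl³⁺/Tl⁺; anode: Pb²⁺/Pb. E°cell = +1.35 V, n = 2.
log K = nE°cell / 0.0592 = (2)(+1.35) / 0.0592 = 45.6.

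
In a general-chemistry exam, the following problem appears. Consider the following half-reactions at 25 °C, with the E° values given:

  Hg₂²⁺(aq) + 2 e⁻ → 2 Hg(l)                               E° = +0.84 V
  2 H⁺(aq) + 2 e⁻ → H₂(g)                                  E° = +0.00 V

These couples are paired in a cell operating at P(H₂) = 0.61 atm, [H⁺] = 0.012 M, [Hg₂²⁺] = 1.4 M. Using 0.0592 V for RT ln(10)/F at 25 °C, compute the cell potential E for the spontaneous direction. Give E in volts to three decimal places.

Hg₂²⁺/Hg is the cathode (higher E°), H⁺/H₂ the anode: E°cell = +0.84 − (+0.00) = +0.84 V, n = 2.
Overall: Hg₂²⁺(aq) + H₂(g) → 2 Hg(l) + 2 H⁺(aq)
Q = [H⁺]^2 / ([Hg₂²⁺]·P(H₂)); log Q = -3.773.
E = E° − (0.0592/n) log Q = +0.84 − (0.0592/2)(-3.773) = +0.952 V.

+0.952 V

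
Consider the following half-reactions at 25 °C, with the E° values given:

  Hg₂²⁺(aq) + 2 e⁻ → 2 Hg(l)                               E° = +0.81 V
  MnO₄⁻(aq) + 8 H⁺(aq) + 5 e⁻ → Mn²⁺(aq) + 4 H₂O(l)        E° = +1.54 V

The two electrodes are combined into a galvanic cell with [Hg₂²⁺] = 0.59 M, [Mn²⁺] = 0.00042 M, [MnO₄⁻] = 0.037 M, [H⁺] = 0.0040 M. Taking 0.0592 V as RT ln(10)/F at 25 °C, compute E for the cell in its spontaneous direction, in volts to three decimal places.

MnO₄⁻/Mn²⁺ is the cathode (higher E°), Hg₂²⁺/Hg the anode: E°cell = +1.54 − (+0.81) = +0.73 V, n = 10.
Overall: 2 MnO₄⁻(aq) + 16 H⁺(aq) + 10 Hg(l) → 2 Mn²⁺(aq) + 8 H₂O(l) + 5 Hg₂²⁺(aq)
Q = [Mn²⁺]^2·[Hg₂²⁺]^5 / ([MnO₄⁻]^2·[H⁺]^16); log Q = 33.331.
E = E° − (0.0592/n) log Q = +0.73 − (0.0592/10)(33.331) = +0.533 V.

+0.533 V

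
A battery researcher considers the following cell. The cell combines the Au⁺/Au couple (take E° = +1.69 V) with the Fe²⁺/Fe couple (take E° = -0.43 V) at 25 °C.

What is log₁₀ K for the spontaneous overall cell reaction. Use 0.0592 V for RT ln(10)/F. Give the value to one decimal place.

71.6

Cathode: Au⁺/Au; anode: Fe²⁺/Fe. E°cell = +2.12 V, n = 2.
log K = nE°cell / 0.0592 = (2)(+2.12) / 0.0592 = 71.6.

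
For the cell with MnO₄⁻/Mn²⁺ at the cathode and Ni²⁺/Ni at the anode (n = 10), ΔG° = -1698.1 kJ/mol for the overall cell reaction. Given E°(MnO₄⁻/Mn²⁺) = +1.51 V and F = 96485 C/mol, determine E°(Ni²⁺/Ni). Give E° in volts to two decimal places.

-0.25 V

E°cell = −ΔG°/(nF) = −(-1698.1×10³)/((10)(96485)) = +1.760 V.
Since MnO₄⁻/Mn²⁺ is the cathode and Ni²⁺/Ni the anode, E°cell = E°(MnO₄⁻/Mn²⁺) − E°(Ni²⁺/Ni).
So E°(Ni²⁺/Ni) = E°(MnO₄⁻/Mn²⁺) − E°cell = (+1.51) − (+1.760) = -0.25 V.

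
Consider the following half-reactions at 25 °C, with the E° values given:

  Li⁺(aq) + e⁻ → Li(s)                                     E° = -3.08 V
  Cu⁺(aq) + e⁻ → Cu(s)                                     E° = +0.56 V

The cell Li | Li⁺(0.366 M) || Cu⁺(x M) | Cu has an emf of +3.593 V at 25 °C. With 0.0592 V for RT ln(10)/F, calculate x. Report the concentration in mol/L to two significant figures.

0.059 M

Cu⁺/Cu is the cathode, Li⁺/Li the anode: E°cell = +3.64 V, n = 1.
Overall reaction: Cu⁺(aq) + Li(s) → Cu(s) + Li⁺(aq); Q = [Li⁺]^1/[Cu⁺]^1.
From E = E° − (0.0592/n) log Q: log Q = (E° − E)·n/0.0592 = (+3.64 − (+3.593))·1/0.0592 = 0.7939.
So 1·log[Cu⁺] = 1·log(0.366) − log Q = -0.4365 − (0.7939) = -1.2304; [Cu⁺] = 10^(-1.2304) ≈ 0.059 M.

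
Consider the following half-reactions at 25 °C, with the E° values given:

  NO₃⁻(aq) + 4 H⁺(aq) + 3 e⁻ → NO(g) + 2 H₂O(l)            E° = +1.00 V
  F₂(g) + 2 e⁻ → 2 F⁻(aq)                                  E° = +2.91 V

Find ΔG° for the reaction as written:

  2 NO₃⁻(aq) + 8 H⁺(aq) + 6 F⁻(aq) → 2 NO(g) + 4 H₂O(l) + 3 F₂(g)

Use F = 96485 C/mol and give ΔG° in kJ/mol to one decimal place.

+1105.7 kJ/mol

As written, NO₃⁻/NO is reduced (cathode) and F₂/F⁻ is oxidised (anode), so E°cell = (+1.00) − (+2.91) = -1.91 V.
Balancing electrons gives n = 6.
ΔG° = −nFE° = −(6)(96485)(-1.91) = 1,105,718 J = +1105.7 kJ/mol.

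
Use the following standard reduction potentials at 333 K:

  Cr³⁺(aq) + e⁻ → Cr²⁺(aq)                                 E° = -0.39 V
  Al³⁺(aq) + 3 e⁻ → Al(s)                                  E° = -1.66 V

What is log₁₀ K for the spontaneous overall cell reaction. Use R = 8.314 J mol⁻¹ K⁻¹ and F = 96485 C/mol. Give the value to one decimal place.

57.7

Cathode: Cr³⁺/Cr²⁺; anode: Al³⁺/Al. E°cell = (-0.39) − (-1.66) = +1.27 V, with n = 3.
ΔG° = −nFE° = −RT ln K, so ln K = nFE°/(RT) = (3)(96485)(+1.27) / ((8.314)(333)) = 132.779.
log₁₀ K = 132.779 / ln 10 = 57.7.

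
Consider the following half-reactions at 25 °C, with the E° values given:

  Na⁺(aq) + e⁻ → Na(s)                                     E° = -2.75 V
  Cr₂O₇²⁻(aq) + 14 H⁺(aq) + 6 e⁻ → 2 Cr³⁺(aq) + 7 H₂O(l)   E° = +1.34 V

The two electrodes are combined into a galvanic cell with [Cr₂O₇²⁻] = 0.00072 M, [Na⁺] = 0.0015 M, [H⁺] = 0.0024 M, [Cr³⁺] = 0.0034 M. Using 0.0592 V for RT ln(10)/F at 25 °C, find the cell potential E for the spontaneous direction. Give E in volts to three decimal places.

Cr₂O₇²⁻/Cr³⁺ is the cathode (higher E°), Na⁺/Na the anode: E°cell = +1.34 − (-2.75) = +4.09 V, n = 6.
Overall: Cr₂O₇²⁻(aq) + 14 H⁺(aq) + 6 Na(s) → 2 Cr³⁺(aq) + 7 H₂O(l) + 6 Na⁺(aq)
Q = [Cr³⁺]^2·[Na⁺]^6 / ([Cr₂O₇²⁻]·[H⁺]^14); log Q = 17.939.
E = E° − (0.0592/n) log Q = +4.09 − (0.0592/6)(17.939) = +3.913 V.

+3.913 V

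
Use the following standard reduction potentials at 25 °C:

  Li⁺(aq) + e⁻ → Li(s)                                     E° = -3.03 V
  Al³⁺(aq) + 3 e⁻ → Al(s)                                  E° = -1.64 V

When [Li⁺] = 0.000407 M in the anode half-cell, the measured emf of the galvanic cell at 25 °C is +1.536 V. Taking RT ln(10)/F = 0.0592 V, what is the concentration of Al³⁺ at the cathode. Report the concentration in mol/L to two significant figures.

0.0017 M

Al³⁺/Al is the cathode, Li⁺/Li the anode: E°cell = +1.39 V, n = 3.
Overall reaction: Al³⁺(aq) + 3 Li(s) → Al(s) + 3 Li⁺(aq); Q = [Li⁺]^3/[Al³⁺]^1.
From E = E° − (0.0592/n) log Q: log Q = (E° − E)·n/0.0592 = (+1.39 − (+1.536))·3/0.0592 = -7.3986.
So 1·log[Al³⁺] = 3·log(0.000407) − log Q = -10.1712 − (-7.3986) = -2.7726; [Al³⁺] = 10^(-2.7726) ≈ 0.0017 M.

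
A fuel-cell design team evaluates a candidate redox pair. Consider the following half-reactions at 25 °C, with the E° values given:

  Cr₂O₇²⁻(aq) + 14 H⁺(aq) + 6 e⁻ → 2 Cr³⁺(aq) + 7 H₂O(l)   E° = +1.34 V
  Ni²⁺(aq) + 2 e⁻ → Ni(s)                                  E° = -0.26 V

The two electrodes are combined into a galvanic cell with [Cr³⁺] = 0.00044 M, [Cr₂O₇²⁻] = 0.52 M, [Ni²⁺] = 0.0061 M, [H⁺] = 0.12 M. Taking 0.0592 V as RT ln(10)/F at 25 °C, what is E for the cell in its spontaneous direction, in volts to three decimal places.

Cr₂O₇²⁻/Cr³⁺ is the cathode (higher E°), Ni²⁺/Ni the anode: E°cell = +1.34 − (-0.26) = +1.60 V, n = 6.
Overall: Cr₂O₇²⁻(aq) + 14 H⁺(aq) + 3 Ni(s) → 2 Cr³⁺(aq) + 7 H₂O(l) + 3 Ni²⁺(aq)
Q = [Cr³⁺]^2·[Ni²⁺]^3 / ([Cr₂O₇²⁻]·[H⁺]^14); log Q = -0.182.
E = E° − (0.0592/n) log Q = +1.60 − (0.0592/6)(-0.182) = +1.602 V.

+1.602 V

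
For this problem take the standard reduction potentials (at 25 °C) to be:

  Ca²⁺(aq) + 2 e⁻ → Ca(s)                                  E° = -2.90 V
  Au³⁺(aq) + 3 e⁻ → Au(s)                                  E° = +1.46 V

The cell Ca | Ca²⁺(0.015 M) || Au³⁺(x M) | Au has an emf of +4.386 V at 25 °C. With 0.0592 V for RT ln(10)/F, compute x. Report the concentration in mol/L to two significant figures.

0.038 M

Au³⁺/Au is the cathode, Ca²⁺/Ca the anode: E°cell = +4.36 V, n = 6.
Overall reaction: 2 Au³⁺(aq) + 3 Ca(s) → 2 Au(s) + 3 Ca²⁺(aq); Q = [Ca²⁺]^3/[Au³⁺]^2.
From E = E° − (0.0592/n) log Q: log Q = (E° − E)·n/0.0592 = (+4.36 − (+4.386))·6/0.0592 = -2.6351.
So 2·log[Au³⁺] = 3·log(0.015) − log Q = -5.4717 − (-2.6351) = -2.8366; log[Au³⁺] = -2.8366 / 2 = -1.4183; [Au³⁺] = 10^(-1.4183) ≈ 0.038 M.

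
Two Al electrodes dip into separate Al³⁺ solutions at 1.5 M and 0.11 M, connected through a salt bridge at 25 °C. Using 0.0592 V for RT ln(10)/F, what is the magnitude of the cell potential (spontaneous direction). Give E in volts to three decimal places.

For a concentration cell E°cell = 0. The 1.5 M side is the cathode (reduction is favoured where [Al³⁺] is higher).
With n = 3, E = −(0.0592/3) log([Al³⁺]ₐₙ/[Al³⁺]꜀ₐₜ) = −(0.0592/3) log(0.11/1.5) = −(0.0592/3)(-1.135) = +0.022 V.

+0.022 V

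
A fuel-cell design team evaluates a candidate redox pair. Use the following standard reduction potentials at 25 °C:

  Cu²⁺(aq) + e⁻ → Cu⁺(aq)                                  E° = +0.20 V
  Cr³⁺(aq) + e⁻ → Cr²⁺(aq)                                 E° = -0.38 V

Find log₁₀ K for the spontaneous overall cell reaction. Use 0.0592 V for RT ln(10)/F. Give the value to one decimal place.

Cathode: Cu²⁺/Cu⁺; anode: Cr³⁺/Cr²⁺. E°cell = +0.58 V, n = 1.
log K = nE°cell / 0.0592 = (1)(+0.58) / 0.0592 = 9.8.

9.8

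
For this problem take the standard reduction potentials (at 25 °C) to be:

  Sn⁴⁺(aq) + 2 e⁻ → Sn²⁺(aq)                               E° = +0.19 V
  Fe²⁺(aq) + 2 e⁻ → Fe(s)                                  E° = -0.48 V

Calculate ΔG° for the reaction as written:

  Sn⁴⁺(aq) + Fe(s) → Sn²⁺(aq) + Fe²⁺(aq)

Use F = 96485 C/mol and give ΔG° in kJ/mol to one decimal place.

As written, Sn⁴⁺/Sn²⁺ is reduced (cathode) and Fe²⁺/Fe is oxidised (anode), so E°cell = (+0.19) − (-0.48) = +0.67 V.
Balancing electrons gives n = 2.
ΔG° = −nFE° = −(2)(96485)(+0.67) = -129,290 J = -129.3 kJ/mol.

-129.3 kJ/mol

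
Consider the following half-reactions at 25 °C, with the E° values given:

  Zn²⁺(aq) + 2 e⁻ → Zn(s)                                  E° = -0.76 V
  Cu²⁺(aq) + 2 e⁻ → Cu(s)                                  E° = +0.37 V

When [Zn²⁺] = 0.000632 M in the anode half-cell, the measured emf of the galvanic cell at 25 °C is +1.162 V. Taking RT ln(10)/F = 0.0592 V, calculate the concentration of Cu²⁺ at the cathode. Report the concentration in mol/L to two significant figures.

Cu²⁺/Cu is the cathode, Zn²⁺/Zn the anode: E°cell = +1.13 V, n = 2.
Overall reaction: Cu²⁺(aq) + Zn(s) → Cu(s) + Zn²⁺(aq); Q = [Zn²⁺]^1/[Cu²⁺]^1.
From E = E° − (0.0592/n) log Q: log Q = (E° − E)·n/0.0592 = (+1.13 − (+1.162))·2/0.0592 = -1.0811.
So 1·log[Cu²⁺] = 1·log(0.000632) − log Q = -3.1993 − (-1.0811) = -2.1182; [Cu²⁺] = 10^(-2.1182) ≈ 0.0076 M.

0.0076 M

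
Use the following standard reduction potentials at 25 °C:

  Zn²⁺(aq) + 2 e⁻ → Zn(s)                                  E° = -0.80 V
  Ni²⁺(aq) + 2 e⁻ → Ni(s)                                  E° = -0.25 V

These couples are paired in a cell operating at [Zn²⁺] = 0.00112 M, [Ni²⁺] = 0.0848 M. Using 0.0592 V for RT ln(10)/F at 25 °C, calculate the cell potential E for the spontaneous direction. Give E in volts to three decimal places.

Ni²⁺/Ni is the cathode (higher E°), Zn²⁺/Zn the anode: E°cell = -0.25 − (-0.80) = +0.55 V, n = 2.
Overall: Ni²⁺(aq) + Zn(s) → Ni(s) + Zn²⁺(aq)
Q = [Zn²⁺] / ([Ni²⁺]); log Q = -1.879.
E = E° − (0.0592/n) log Q = +0.55 − (0.0592/2)(-1.879) = +0.606 V.

+0.606 V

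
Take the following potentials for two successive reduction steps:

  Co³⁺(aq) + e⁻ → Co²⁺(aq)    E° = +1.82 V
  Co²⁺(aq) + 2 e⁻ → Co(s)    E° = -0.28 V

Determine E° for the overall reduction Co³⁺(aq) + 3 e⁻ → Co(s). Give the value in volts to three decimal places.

Since ΔG° = −nFE° is additive over sequential reductions, n₃E°₃ = n₁E°₁ + n₂E°₂.
E°₃ = (1×+1.82 + 2×-0.28) / 3 = (+1.260) / 3 = +0.420 V.

+0.420 V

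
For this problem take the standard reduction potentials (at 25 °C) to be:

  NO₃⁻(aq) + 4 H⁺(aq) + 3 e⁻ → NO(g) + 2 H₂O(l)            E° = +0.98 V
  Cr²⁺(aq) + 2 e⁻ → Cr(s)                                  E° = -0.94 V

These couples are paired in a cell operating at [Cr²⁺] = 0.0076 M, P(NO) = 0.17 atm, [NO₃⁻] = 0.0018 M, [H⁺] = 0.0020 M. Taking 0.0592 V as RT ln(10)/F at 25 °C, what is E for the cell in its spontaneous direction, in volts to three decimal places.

+1.731 V

NO₃⁻/NO is the cathode (higher E°), Cr²⁺/Cr the anode: E°cell = +0.98 − (-0.94) = +1.92 V, n = 6.
Overall: 2 NO₃⁻(aq) + 8 H⁺(aq) + 3 Cr(s) → 2 NO(g) + 4 H₂O(l) + 3 Cr²⁺(aq)
Q = P(NO)^2·[Cr²⁺]^3 / ([NO₃⁻]^2·[H⁺]^8); log Q = 19.185.
E = E° − (0.0592/n) log Q = +1.92 − (0.0592/6)(19.185) = +1.731 V.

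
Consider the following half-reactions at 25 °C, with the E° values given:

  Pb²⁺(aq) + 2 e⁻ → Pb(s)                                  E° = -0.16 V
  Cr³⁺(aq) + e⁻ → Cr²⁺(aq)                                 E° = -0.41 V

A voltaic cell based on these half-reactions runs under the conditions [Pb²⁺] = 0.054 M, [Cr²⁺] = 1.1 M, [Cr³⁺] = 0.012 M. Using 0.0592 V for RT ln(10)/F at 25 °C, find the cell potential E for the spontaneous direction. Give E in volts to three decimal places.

+0.329 V

Pb²⁺/Pb is the cathode (higher E°), Cr³⁺/Cr²⁺ the anode: E°cell = -0.16 − (-0.41) = +0.25 V, n = 2.
Overall: Pb²⁺(aq) + 2 Cr²⁺(aq) → Pb(s) + 2 Cr³⁺(aq)
Q = [Cr³⁺]^2 / ([Pb²⁺]·[Cr²⁺]^2); log Q = -2.657.
E = E° − (0.0592/n) log Q = +0.25 − (0.0592/2)(-2.657) = +0.329 V.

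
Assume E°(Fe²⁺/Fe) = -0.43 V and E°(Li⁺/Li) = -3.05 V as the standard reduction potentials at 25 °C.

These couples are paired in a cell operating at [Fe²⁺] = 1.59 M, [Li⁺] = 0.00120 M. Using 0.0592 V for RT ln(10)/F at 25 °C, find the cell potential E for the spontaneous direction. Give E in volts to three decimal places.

Fe²⁺/Fe is the cathode (higher E°), Li⁺/Li the anode: E°cell = -0.43 − (-3.05) = +2.62 V, n = 2.
Overall: Fe²⁺(aq) + 2 Li(s) → Fe(s) + 2 Li⁺(aq)
Q = [Li⁺]^2 / ([Fe²⁺]); log Q = -6.043.
E = E° − (0.0592/n) log Q = +2.62 − (0.0592/2)(-6.043) = +2.799 V.

+2.799 V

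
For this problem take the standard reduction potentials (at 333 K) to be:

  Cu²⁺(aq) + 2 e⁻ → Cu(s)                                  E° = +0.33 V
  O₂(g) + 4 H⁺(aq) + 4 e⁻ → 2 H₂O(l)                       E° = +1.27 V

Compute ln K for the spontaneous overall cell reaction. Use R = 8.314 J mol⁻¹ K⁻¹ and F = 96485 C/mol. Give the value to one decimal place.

131.0

Cathode: O₂/H₂O; anode: Cu²⁺/Cu. E°cell = (+1.27) − (+0.33) = +0.94 V, with n = 4.
ΔG° = −nFE° = −RT ln K, so ln K = nFE°/(RT) = (4)(96485)(+0.94) / ((8.314)(333)) = 131.037.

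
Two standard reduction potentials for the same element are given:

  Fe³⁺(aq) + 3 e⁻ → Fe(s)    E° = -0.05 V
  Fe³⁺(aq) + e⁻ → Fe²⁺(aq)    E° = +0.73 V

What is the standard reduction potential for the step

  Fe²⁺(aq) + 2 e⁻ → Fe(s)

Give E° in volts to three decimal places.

-0.440 V

Sequential free energies add, so n₃E°₃ = n₁E°₁ + n₂E°₂.
With n₃ = 3, and the known step contributing 1×(+0.73) V, the unknown satisfies 2·E° = 3×(-0.05) − 1×(+0.73) = -0.880.
E° = -0.880 / 2 = -0.440 V.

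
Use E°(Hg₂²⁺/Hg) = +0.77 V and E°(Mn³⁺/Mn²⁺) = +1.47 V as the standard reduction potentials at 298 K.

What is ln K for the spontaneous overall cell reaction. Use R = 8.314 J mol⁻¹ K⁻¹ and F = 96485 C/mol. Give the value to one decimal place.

Cathode: Mn³⁺/Mn²⁺; anode: Hg₂²⁺/Hg. E°cell = (+1.47) − (+0.77) = +0.70 V, with n = 2.
ΔG° = −nFE° = −RT ln K, so ln K = nFE°/(RT) = (2)(96485)(+0.70) / ((8.314)(298)) = 54.521.

54.5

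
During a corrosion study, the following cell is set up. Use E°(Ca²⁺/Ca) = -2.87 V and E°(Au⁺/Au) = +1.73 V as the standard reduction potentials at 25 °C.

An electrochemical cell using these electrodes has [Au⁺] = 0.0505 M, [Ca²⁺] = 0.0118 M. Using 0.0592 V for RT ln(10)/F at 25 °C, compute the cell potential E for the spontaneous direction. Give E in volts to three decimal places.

+4.580 V

Au⁺/Au is the cathode (higher E°), Ca²⁺/Ca the anode: E°cell = +1.73 − (-2.87) = +4.60 V, n = 2.
Overall: 2 Au⁺(aq) + Ca(s) → 2 Au(s) + Ca²⁺(aq)
Q = [Ca²⁺] / ([Au⁺]^2); log Q = 0.665.
E = E° − (0.0592/n) log Q = +4.60 − (0.0592/2)(0.665) = +4.580 V.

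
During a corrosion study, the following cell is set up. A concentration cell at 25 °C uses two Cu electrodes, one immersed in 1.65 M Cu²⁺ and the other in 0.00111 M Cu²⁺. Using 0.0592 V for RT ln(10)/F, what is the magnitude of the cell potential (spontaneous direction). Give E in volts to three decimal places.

For a concentration cell E°cell = 0. The 1.65 M side is the cathode (reduction is favoured where [Cu²⁺] is higher).
With n = 2, E = −(0.0592/2) log([Cu²⁺]ₐₙ/[Cu²⁺]꜀ₐₜ) = −(0.0592/2) log(0.00111/1.65) = −(0.0592/2)(-3.172) = +0.094 V.

+0.094 V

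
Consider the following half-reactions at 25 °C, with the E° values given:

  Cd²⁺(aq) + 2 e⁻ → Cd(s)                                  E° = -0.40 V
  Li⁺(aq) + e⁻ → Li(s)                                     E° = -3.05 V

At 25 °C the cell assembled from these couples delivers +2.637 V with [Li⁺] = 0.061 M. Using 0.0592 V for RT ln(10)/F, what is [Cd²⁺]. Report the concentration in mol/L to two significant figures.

0.0014 M

Cd²⁺/Cd is the cathode, Li⁺/Li the anode: E°cell = +2.65 V, n = 2.
Overall reaction: Cd²⁺(aq) + 2 Li(s) → Cd(s) + 2 Li⁺(aq); Q = [Li⁺]^2/[Cd²⁺]^1.
From E = E° − (0.0592/n) log Q: log Q = (E° − E)·n/0.0592 = (+2.65 − (+2.637))·2/0.0592 = 0.4392.
So 1·log[Cd²⁺] = 2·log(0.061) − log Q = -2.4293 − (0.4392) = -2.8685; [Cd²⁺] = 10^(-2.8685) ≈ 0.0014 M.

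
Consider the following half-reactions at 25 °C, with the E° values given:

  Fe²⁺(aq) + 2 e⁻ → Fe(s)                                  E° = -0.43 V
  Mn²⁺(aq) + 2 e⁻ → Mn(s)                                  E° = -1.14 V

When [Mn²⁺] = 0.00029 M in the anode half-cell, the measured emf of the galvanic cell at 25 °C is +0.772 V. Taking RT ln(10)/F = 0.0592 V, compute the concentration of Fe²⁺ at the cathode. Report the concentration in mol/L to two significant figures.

Fe²⁺/Fe is the cathode, Mn²⁺/Mn the anode: E°cell = +0.71 V, n = 2.
Overall reaction: Fe²⁺(aq) + Mn(s) → Fe(s) + Mn²⁺(aq); Q = [Mn²⁺]^1/[Fe²⁺]^1.
From E = E° − (0.0592/n) log Q: log Q = (E° − E)·n/0.0592 = (+0.71 − (+0.772))·2/0.0592 = -2.0946.
So 1·log[Fe²⁺] = 1·log(0.00029) − log Q = -3.5376 − (-2.0946) = -1.4430; [Fe²⁺] = 10^(-1.4430) ≈ 0.036 M.

0.036 M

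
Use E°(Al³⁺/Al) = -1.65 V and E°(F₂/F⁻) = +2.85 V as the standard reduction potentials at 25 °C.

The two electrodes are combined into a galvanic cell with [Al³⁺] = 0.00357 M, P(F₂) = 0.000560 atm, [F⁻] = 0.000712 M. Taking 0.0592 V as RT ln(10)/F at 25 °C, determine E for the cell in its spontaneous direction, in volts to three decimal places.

+4.638 V

F₂/F⁻ is the cathode (higher E°), Al³⁺/Al the anode: E°cell = +2.85 − (-1.65) = +4.50 V, n = 6.
Overall: 3 F₂(g) + 2 Al(s) → 6 F⁻(aq) + 2 Al³⁺(aq)
Q = [F⁻]^6·[Al³⁺]^2 / (P(F₂)^3); log Q = -14.024.
E = E° − (0.0592/n) log Q = +4.50 − (0.0592/6)(-14.024) = +4.638 V.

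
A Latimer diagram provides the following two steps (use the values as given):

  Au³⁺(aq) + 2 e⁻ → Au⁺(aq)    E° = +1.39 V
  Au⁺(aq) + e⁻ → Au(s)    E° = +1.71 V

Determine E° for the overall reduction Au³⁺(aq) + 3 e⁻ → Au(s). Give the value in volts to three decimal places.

+1.497 V

Adding the free-energy changes (−nFE°) of the two steps gives −n₃FE°₃ = −n₁FE°₁ − n₂FE°₂.
E°₃ = (2×+1.39 + 1×+1.71) / 3 = (+4.490) / 3 = +1.497 V.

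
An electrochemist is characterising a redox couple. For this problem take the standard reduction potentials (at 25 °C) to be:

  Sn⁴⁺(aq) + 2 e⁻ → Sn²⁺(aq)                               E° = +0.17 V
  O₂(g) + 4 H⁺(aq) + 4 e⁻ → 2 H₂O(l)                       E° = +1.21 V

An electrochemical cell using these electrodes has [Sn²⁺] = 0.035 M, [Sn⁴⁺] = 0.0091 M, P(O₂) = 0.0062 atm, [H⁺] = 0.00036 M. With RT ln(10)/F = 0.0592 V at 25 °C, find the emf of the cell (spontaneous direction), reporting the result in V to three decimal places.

+0.821 V

O₂/H₂O is the cathode (higher E°), Sn⁴⁺/Sn²⁺ the anode: E°cell = +1.21 − (+0.17) = +1.04 V, n = 4.
Overall: O₂(g) + 4 H⁺(aq) + 2 Sn²⁺(aq) → 2 H₂O(l) + 2 Sn⁴⁺(aq)
Q = [Sn⁴⁺]^2 / (P(O₂)·[H⁺]^4·[Sn²⁺]^2); log Q = 14.812.
E = E° − (0.0592/n) log Q = +1.04 − (0.0592/4)(14.812) = +0.821 V.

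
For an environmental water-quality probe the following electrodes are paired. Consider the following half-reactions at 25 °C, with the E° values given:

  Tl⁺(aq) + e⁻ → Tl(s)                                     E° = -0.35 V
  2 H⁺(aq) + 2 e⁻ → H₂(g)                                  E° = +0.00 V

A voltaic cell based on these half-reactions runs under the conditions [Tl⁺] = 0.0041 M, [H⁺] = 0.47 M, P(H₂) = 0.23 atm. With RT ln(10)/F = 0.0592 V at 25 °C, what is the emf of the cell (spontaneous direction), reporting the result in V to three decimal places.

H⁺/H₂ is the cathode (higher E°), Tl⁺/Tl the anode: E°cell = +0.00 − (-0.35) = +0.35 V, n = 2.
Overall: 2 H⁺(aq) + 2 Tl(s) → H₂(g) + 2 Tl⁺(aq)
Q = P(H₂)·[Tl⁺]^2 / ([H⁺]^2); log Q = -4.757.
E = E° − (0.0592/n) log Q = +0.35 − (0.0592/2)(-4.757) = +0.491 V.

+0.491 V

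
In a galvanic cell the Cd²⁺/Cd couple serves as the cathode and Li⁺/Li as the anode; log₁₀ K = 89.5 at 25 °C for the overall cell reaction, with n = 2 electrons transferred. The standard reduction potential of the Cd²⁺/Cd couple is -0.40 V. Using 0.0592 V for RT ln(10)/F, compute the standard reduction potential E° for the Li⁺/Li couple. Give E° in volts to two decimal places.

E°cell = (0.0592/n)·log K = (0.0592/2)(89.5) = +2.649 V.
Since Cd²⁺/Cd is the cathode and Li⁺/Li the anode, E°cell = E°(Cd²⁺/Cd) − E°(Li⁺/Li).
So E°(Li⁺/Li) = E°(Cd²⁺/Cd) − E°cell = (-0.40) − (+2.649) = -3.05 V.

-3.05 V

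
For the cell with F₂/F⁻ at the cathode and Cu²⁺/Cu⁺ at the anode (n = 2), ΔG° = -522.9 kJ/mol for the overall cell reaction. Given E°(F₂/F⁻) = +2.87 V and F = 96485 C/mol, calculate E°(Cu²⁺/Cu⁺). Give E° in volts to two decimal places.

+0.16 V

E°cell = −ΔG°/(nF) = −(-522.9×10³)/((2)(96485)) = +2.710 V.
Since F₂/F⁻ is the cathode and Cu²⁺/Cu⁺ the anode, E°cell = E°(F₂/F⁻) − E°(Cu²⁺/Cu⁺).
So E°(Cu²⁺/Cu⁺) = E°(F₂/F⁻) − E°cell = (+2.87) − (+2.710) = +0.16 V.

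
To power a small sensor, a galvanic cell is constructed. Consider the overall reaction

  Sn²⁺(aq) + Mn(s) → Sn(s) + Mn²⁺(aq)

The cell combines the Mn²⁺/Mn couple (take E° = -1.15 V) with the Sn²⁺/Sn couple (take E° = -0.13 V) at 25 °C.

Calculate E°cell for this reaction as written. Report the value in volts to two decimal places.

The Sn²⁺/Sn couple has the higher reduction potential, so it is the cathode; Mn²⁺/Mn is oxidised at the anode.
E°cell = E°(cathode) − E°(anode) = (-0.13) − (-1.15) = +1.02 V.
Since E°cell > 0, the reaction is spontaneous under standard conditions.

+1.02 V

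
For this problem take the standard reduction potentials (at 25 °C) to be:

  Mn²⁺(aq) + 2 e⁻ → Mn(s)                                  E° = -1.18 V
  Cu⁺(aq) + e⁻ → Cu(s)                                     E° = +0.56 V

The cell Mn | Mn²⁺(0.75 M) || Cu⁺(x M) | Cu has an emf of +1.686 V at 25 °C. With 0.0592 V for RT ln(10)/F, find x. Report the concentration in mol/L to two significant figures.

Cu⁺/Cu is the cathode, Mn²⁺/Mn the anode: E°cell = +1.74 V, n = 2.
Overall reaction: 2 Cu⁺(aq) + Mn(s) → 2 Cu(s) + Mn²⁺(aq); Q = [Mn²⁺]^1/[Cu⁺]^2.
From E = E° − (0.0592/n) log Q: log Q = (E° − E)·n/0.0592 = (+1.74 − (+1.686))·2/0.0592 = 1.8243.
So 2·log[Cu⁺] = 1·log(0.75) − log Q = -0.1249 − (1.8243) = -1.9492; log[Cu⁺] = -1.9492 / 2 = -0.9746; [Cu⁺] = 10^(-0.9746) ≈ 0.11 M.

0.11 M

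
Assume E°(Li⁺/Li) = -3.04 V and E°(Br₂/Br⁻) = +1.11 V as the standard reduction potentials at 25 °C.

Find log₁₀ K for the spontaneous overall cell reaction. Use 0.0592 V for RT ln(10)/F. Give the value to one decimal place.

Cathode: Br₂/Br⁻; anode: Li⁺/Li. E°cell = +4.15 V, n = 2.
log K = nE°cell / 0.0592 = (2)(+4.15) / 0.0592 = 140.2.

140.2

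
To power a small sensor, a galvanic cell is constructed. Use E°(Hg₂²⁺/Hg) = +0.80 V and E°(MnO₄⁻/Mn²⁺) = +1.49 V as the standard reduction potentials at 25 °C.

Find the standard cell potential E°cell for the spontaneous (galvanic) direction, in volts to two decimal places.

+0.69 V

The MnO₄⁻/Mn²⁺ couple has the higher reduction potential, so it is the cathode; Hg₂²⁺/Hg is oxidised at the anode.
E°cell = E°(cathode) − E°(anode) = (+1.49) − (+0.80) = +0.69 V.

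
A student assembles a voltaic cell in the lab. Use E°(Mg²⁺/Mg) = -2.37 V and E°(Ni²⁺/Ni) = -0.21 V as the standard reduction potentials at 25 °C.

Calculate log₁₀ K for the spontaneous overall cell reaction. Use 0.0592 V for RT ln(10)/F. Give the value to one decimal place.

Cathode: Ni²⁺/Ni; anode: Mg²⁺/Mg. E°cell = +2.16 V, n = 2.
log K = nE°cell / 0.0592 = (2)(+2.16) / 0.0592 = 73.0.

73.0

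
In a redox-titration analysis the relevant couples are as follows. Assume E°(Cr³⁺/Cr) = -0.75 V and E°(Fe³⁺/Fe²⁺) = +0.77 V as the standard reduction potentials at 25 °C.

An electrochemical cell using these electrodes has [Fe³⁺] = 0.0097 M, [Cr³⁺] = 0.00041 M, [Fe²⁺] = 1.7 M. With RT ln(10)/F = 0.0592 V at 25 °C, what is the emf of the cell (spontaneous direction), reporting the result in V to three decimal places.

+1.454 V

Fe³⁺/Fe²⁺ is the cathode (higher E°), Cr³⁺/Cr the anode: E°cell = +0.77 − (-0.75) = +1.52 V, n = 3.
Overall: 3 Fe³⁺(aq) + Cr(s) → 3 Fe²⁺(aq) + Cr³⁺(aq)
Q = [Fe²⁺]^3·[Cr³⁺] / ([Fe³⁺]^3); log Q = 3.344.
E = E° − (0.0592/n) log Q = +1.52 − (0.0592/3)(3.344) = +1.454 V.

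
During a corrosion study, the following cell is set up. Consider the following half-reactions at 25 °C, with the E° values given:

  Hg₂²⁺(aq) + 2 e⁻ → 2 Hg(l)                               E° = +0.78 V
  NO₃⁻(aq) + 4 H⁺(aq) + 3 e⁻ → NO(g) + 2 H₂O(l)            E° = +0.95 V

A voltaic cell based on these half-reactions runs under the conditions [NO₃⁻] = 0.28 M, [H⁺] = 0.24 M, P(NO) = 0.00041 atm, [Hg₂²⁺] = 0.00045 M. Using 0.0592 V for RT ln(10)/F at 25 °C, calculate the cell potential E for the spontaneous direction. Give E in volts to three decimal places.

NO₃⁻/NO is the cathode (higher E°), Hg₂²⁺/Hg the anode: E°cell = +0.95 − (+0.78) = +0.17 V, n = 6.
Overall: 2 NO₃⁻(aq) + 8 H⁺(aq) + 6 Hg(l) → 2 NO(g) + 4 H₂O(l) + 3 Hg₂²⁺(aq)
Q = P(NO)^2·[Hg₂²⁺]^3 / ([NO₃⁻]^2·[H⁺]^8); log Q = -10.751.
E = E° − (0.0592/n) log Q = +0.17 − (0.0592/6)(-10.751) = +0.276 V.

+0.276 V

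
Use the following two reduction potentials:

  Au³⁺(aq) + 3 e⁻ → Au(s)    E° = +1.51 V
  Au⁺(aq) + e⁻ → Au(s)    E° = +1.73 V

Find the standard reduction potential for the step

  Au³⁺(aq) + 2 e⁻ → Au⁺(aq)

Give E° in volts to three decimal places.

+1.400 V

Sequential free energies add, so n₃E°₃ = n₁E°₁ + n₂E°₂.
With n₃ = 3, and the known step contributing 1×(+1.73) V, the unknown satisfies 2·E° = 3×(+1.51) − 1×(+1.73) = +2.800.
E° = +2.800 / 2 = +1.400 V.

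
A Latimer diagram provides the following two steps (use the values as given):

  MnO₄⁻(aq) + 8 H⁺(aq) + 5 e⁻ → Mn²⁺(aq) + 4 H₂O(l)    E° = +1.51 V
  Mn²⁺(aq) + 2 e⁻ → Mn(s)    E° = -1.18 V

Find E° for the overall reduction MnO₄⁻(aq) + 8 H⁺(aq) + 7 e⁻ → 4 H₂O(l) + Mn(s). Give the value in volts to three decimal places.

Standard free energies of sequential steps add: ΔG°₃ = ΔG°₁ + ΔG°₂, so n₃E°₃ = n₁E°₁ + n₂E°₂.
E°₃ = (5×+1.51 + 2×-1.18) / 7 = (+5.190) / 7 = +0.741 V.

+0.741 V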